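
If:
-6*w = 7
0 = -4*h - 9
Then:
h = -9/4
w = -7/6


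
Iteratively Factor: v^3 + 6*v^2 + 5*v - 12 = (v + 4)*(v^2 + 2*v - 3) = (v + 3)*(v + 4)*(v - 1)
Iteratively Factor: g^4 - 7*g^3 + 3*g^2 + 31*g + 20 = (g + 1)*(g^3 - 8*g^2 + 11*g + 20) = (g - 5)*(g + 1)*(g^2 - 3*g - 4) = (g - 5)*(g - 4)*(g + 1)*(g + 1)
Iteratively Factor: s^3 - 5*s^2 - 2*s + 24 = (s + 2)*(s^2 - 7*s + 12) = (s - 3)*(s + 2)*(s - 4)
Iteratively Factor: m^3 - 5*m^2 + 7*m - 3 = (m - 1)*(m^2 - 4*m + 3) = (m - 1)^2*(m - 3)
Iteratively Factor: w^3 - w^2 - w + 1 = (w - 1)*(w^2 - 1) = (w - 1)*(w + 1)*(w - 1)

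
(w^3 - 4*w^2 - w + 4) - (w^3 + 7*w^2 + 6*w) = -11*w^2 - 7*w + 4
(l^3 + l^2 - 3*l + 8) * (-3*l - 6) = -3*l^4 - 9*l^3 + 3*l^2 - 6*l - 48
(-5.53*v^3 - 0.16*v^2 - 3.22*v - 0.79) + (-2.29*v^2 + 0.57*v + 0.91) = -5.53*v^3 - 2.45*v^2 - 2.65*v + 0.12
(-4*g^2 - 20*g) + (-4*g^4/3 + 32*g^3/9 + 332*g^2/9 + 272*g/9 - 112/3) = -4*g^4/3 + 32*g^3/9 + 296*g^2/9 + 92*g/9 - 112/3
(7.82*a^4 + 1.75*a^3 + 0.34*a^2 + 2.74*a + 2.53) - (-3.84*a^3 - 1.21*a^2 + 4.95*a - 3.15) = 7.82*a^4 + 5.59*a^3 + 1.55*a^2 - 2.21*a + 5.68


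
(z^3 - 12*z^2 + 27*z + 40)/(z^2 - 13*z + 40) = z + 1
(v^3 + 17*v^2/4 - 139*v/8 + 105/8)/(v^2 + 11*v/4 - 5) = (2*v^2 + 11*v - 21)/(2*(v + 4))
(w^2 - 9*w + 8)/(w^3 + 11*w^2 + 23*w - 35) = (w - 8)/(w^2 + 12*w + 35)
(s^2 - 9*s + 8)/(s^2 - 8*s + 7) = (s - 8)/(s - 7)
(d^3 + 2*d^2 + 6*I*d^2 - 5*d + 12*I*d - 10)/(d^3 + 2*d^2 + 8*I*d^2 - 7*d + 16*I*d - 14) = (d + 5*I)/(d + 7*I)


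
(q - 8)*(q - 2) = q^2 - 10*q + 16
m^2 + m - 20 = (m - 4)*(m + 5)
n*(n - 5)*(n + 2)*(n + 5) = n^4 + 2*n^3 - 25*n^2 - 50*n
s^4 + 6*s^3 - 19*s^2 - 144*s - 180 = (s - 5)*(s + 2)*(s + 3)*(s + 6)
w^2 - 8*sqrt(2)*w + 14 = (w - 7*sqrt(2))*(w - sqrt(2))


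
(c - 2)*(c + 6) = c^2 + 4*c - 12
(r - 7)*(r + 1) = r^2 - 6*r - 7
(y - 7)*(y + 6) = y^2 - y - 42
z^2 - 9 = (z - 3)*(z + 3)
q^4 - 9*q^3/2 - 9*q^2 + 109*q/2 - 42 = (q - 4)*(q - 3)*(q - 1)*(q + 7/2)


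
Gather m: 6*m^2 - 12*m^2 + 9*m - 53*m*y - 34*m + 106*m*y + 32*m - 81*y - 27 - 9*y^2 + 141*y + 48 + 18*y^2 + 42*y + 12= -6*m^2 + m*(53*y + 7) + 9*y^2 + 102*y + 33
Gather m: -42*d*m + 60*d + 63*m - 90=60*d + m*(63 - 42*d) - 90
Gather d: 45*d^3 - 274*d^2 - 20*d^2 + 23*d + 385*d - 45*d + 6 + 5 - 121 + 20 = 45*d^3 - 294*d^2 + 363*d - 90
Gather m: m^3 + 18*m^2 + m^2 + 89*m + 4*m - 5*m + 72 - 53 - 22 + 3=m^3 + 19*m^2 + 88*m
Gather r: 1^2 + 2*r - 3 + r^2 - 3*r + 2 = r^2 - r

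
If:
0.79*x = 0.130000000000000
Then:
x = 0.16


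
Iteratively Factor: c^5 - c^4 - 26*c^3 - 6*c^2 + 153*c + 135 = (c - 5)*(c^4 + 4*c^3 - 6*c^2 - 36*c - 27) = (c - 5)*(c + 1)*(c^3 + 3*c^2 - 9*c - 27) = (c - 5)*(c - 3)*(c + 1)*(c^2 + 6*c + 9) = (c - 5)*(c - 3)*(c + 1)*(c + 3)*(c + 3)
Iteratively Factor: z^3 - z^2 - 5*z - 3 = (z + 1)*(z^2 - 2*z - 3) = (z + 1)^2*(z - 3)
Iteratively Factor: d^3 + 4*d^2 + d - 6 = (d + 2)*(d^2 + 2*d - 3) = (d - 1)*(d + 2)*(d + 3)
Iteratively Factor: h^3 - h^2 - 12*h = (h - 4)*(h^2 + 3*h) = h*(h - 4)*(h + 3)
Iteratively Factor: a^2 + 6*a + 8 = (a + 2)*(a + 4)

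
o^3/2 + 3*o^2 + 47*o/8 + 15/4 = (o/2 + 1)*(o + 3/2)*(o + 5/2)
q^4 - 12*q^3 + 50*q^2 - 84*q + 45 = (q - 5)*(q - 3)^2*(q - 1)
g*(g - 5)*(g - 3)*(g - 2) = g^4 - 10*g^3 + 31*g^2 - 30*g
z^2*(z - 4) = z^3 - 4*z^2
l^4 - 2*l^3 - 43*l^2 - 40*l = l*(l - 8)*(l + 1)*(l + 5)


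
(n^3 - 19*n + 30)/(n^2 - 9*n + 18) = (n^2 + 3*n - 10)/(n - 6)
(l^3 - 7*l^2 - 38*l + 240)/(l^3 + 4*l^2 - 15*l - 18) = (l^2 - 13*l + 40)/(l^2 - 2*l - 3)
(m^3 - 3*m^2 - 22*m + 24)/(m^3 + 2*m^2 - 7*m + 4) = (m - 6)/(m - 1)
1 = 1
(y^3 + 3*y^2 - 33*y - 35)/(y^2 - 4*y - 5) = y + 7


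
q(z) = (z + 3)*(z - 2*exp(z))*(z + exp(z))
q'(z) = (1 - 2*exp(z))*(z + 3)*(z + exp(z)) + (z + 3)*(z - 2*exp(z))*(exp(z) + 1) + (z - 2*exp(z))*(z + exp(z)) = (z + 3)*(z - 2*exp(z))*(exp(z) + 1) - (z + 3)*(z + exp(z))*(2*exp(z) - 1) + (z - 2*exp(z))*(z + exp(z))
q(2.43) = -1519.02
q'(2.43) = -3267.32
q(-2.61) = 2.73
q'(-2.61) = 5.00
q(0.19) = -9.95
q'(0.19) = -25.16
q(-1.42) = 3.54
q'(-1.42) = -2.45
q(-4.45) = -28.79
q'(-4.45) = 32.70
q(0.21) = -10.46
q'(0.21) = -26.24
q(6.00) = -2951047.40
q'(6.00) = -6212374.66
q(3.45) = -13424.54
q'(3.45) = -28541.65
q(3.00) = -5148.69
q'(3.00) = -10986.46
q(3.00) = -5148.69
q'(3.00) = -10986.46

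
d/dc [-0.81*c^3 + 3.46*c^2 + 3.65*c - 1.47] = -2.43*c^2 + 6.92*c + 3.65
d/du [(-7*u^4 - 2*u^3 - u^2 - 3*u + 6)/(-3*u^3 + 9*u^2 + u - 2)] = u*(21*u^5 - 126*u^4 - 42*u^3 + 34*u^2 + 92*u - 104)/(9*u^6 - 54*u^5 + 75*u^4 + 30*u^3 - 35*u^2 - 4*u + 4)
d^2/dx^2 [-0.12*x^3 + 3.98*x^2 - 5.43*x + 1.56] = 7.96 - 0.72*x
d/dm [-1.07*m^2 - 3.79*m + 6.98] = -2.14*m - 3.79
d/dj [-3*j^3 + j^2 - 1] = j*(2 - 9*j)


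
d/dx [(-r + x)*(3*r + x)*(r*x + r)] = r*(-3*r^2 + 4*r*x + 2*r + 3*x^2 + 2*x)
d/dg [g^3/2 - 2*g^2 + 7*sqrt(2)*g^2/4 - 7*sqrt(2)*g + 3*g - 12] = 3*g^2/2 - 4*g + 7*sqrt(2)*g/2 - 7*sqrt(2) + 3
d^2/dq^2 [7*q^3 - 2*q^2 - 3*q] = 42*q - 4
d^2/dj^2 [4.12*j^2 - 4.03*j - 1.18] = 8.24000000000000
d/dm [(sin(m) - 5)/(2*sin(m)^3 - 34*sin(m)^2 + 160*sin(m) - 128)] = (8*sin(m) + cos(m)^2 - 22)*cos(m)/((sin(m) - 8)^3*(sin(m) - 1)^2)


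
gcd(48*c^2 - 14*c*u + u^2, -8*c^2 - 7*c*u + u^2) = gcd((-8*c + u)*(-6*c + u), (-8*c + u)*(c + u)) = -8*c + u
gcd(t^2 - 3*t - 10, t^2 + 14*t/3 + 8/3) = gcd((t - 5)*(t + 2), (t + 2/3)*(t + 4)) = 1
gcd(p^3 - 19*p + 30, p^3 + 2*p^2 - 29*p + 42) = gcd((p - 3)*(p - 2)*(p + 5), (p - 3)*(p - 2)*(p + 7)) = p^2 - 5*p + 6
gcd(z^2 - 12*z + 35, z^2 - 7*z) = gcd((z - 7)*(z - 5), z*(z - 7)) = z - 7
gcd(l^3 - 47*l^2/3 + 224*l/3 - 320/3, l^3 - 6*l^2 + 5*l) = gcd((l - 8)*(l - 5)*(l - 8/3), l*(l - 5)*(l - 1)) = l - 5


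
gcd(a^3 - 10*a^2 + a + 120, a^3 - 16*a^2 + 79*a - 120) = a^2 - 13*a + 40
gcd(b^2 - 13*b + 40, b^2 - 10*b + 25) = b - 5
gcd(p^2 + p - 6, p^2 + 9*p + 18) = p + 3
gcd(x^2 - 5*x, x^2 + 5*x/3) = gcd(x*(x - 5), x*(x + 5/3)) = x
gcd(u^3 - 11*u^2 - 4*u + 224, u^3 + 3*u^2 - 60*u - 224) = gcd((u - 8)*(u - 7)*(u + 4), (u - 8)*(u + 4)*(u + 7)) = u^2 - 4*u - 32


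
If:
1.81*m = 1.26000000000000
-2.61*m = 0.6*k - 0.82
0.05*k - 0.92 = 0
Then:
No Solution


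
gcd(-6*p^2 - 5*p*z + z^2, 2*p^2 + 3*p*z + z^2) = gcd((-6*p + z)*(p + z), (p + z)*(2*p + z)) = p + z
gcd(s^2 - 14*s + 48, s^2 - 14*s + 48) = s^2 - 14*s + 48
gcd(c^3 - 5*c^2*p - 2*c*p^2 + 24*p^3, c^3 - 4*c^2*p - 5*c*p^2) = 1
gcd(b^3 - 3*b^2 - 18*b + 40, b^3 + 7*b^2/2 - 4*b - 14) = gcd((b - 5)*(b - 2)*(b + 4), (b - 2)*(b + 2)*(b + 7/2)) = b - 2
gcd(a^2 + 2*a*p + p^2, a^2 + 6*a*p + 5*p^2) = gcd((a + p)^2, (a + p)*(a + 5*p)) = a + p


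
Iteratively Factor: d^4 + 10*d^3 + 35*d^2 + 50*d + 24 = (d + 3)*(d^3 + 7*d^2 + 14*d + 8) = (d + 1)*(d + 3)*(d^2 + 6*d + 8) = (d + 1)*(d + 3)*(d + 4)*(d + 2)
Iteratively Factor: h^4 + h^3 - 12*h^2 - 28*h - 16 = (h + 2)*(h^3 - h^2 - 10*h - 8) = (h + 1)*(h + 2)*(h^2 - 2*h - 8) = (h + 1)*(h + 2)^2*(h - 4)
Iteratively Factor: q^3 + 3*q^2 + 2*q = (q + 1)*(q^2 + 2*q) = q*(q + 1)*(q + 2)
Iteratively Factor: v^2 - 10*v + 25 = (v - 5)*(v - 5)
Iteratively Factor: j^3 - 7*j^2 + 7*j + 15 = (j - 3)*(j^2 - 4*j - 5) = (j - 3)*(j + 1)*(j - 5)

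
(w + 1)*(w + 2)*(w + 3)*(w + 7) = w^4 + 13*w^3 + 53*w^2 + 83*w + 42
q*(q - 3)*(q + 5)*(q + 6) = q^4 + 8*q^3 - 3*q^2 - 90*q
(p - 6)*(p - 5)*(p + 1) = p^3 - 10*p^2 + 19*p + 30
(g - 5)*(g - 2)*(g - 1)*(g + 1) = g^4 - 7*g^3 + 9*g^2 + 7*g - 10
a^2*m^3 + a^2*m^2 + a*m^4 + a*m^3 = m^2*(a + m)*(a*m + a)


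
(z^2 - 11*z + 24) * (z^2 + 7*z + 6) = z^4 - 4*z^3 - 47*z^2 + 102*z + 144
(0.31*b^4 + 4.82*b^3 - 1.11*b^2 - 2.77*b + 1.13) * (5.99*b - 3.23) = 1.8569*b^5 + 27.8705*b^4 - 22.2175*b^3 - 13.007*b^2 + 15.7158*b - 3.6499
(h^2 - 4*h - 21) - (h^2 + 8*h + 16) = -12*h - 37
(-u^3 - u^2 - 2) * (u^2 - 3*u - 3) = -u^5 + 2*u^4 + 6*u^3 + u^2 + 6*u + 6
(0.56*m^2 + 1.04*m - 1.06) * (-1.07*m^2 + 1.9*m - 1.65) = -0.5992*m^4 - 0.0488*m^3 + 2.1862*m^2 - 3.73*m + 1.749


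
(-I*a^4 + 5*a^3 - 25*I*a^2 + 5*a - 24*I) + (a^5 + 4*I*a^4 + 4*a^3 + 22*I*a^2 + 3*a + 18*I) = a^5 + 3*I*a^4 + 9*a^3 - 3*I*a^2 + 8*a - 6*I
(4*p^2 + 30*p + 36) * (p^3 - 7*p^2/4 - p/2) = 4*p^5 + 23*p^4 - 37*p^3/2 - 78*p^2 - 18*p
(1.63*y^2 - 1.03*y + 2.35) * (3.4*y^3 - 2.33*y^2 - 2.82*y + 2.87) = 5.542*y^5 - 7.2999*y^4 + 5.7933*y^3 + 2.1072*y^2 - 9.5831*y + 6.7445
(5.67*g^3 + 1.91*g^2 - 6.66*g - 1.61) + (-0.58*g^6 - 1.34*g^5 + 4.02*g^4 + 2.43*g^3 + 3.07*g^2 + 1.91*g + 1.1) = -0.58*g^6 - 1.34*g^5 + 4.02*g^4 + 8.1*g^3 + 4.98*g^2 - 4.75*g - 0.51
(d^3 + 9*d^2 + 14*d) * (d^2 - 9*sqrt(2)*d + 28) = d^5 - 9*sqrt(2)*d^4 + 9*d^4 - 81*sqrt(2)*d^3 + 42*d^3 - 126*sqrt(2)*d^2 + 252*d^2 + 392*d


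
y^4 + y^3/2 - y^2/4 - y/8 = y*(y - 1/2)*(y + 1/2)^2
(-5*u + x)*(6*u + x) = -30*u^2 + u*x + x^2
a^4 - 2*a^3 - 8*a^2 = a^2*(a - 4)*(a + 2)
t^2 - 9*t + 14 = (t - 7)*(t - 2)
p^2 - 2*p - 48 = (p - 8)*(p + 6)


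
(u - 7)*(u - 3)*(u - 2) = u^3 - 12*u^2 + 41*u - 42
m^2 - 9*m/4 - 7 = (m - 4)*(m + 7/4)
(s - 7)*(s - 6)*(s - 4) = s^3 - 17*s^2 + 94*s - 168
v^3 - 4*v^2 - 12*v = v*(v - 6)*(v + 2)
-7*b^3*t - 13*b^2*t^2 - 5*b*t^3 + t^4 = t*(-7*b + t)*(b + t)^2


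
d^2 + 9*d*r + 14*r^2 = (d + 2*r)*(d + 7*r)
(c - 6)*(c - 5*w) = c^2 - 5*c*w - 6*c + 30*w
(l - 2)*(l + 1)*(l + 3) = l^3 + 2*l^2 - 5*l - 6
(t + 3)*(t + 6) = t^2 + 9*t + 18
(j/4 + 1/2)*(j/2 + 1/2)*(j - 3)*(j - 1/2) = j^4/8 - j^3/16 - 7*j^2/8 - 5*j/16 + 3/8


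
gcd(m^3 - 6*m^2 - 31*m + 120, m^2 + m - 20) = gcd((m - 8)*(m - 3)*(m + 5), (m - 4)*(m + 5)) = m + 5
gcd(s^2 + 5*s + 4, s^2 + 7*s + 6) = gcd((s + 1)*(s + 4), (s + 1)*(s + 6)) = s + 1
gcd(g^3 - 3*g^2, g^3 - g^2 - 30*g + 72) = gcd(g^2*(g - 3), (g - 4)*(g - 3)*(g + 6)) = g - 3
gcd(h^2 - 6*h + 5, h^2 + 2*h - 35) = h - 5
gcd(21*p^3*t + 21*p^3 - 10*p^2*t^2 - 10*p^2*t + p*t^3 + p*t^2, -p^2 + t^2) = 1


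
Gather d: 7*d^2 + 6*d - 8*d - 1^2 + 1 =7*d^2 - 2*d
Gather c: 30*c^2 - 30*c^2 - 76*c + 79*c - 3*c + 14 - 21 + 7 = 0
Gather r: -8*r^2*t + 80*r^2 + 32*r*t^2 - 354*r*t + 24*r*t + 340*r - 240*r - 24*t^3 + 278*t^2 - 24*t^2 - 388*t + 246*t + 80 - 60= r^2*(80 - 8*t) + r*(32*t^2 - 330*t + 100) - 24*t^3 + 254*t^2 - 142*t + 20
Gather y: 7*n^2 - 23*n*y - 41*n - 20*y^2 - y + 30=7*n^2 - 41*n - 20*y^2 + y*(-23*n - 1) + 30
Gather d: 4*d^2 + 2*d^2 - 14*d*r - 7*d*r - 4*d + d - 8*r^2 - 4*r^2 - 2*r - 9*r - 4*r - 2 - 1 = 6*d^2 + d*(-21*r - 3) - 12*r^2 - 15*r - 3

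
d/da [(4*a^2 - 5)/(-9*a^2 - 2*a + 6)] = 2*(-4*a^2 - 21*a - 5)/(81*a^4 + 36*a^3 - 104*a^2 - 24*a + 36)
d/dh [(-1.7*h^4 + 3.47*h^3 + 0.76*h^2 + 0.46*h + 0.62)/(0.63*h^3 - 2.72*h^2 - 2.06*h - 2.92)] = (-1.071*h^6 + 9.248*h^5 + 0.588800000000001*h^4 + 4.98*h^3 - 31.8834*h^2 - 1.0656*h - 0.0659999999999998)/(0.3969*h^6 - 3.4272*h^5 + 4.8028*h^4 + 7.5272*h^3 + 20.1284*h^2 + 12.0304*h + 8.5264)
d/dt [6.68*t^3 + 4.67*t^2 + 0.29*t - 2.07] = 20.04*t^2 + 9.34*t + 0.29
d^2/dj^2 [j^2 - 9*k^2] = 2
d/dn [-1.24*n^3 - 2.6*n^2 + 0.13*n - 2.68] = -3.72*n^2 - 5.2*n + 0.13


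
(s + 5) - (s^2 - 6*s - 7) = -s^2 + 7*s + 12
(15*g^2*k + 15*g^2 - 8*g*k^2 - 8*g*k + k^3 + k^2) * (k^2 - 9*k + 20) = 15*g^2*k^3 - 120*g^2*k^2 + 165*g^2*k + 300*g^2 - 8*g*k^4 + 64*g*k^3 - 88*g*k^2 - 160*g*k + k^5 - 8*k^4 + 11*k^3 + 20*k^2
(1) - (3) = -2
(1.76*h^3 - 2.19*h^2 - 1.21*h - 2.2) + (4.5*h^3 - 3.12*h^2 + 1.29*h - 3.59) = 6.26*h^3 - 5.31*h^2 + 0.0800000000000001*h - 5.79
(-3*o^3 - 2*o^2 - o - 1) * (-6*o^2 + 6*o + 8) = 18*o^5 - 6*o^4 - 30*o^3 - 16*o^2 - 14*o - 8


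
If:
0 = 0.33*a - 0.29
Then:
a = 0.88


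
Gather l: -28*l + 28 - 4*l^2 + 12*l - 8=-4*l^2 - 16*l + 20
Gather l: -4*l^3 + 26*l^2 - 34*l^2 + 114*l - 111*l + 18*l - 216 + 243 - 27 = -4*l^3 - 8*l^2 + 21*l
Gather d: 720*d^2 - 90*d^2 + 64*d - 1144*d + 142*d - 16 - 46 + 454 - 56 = 630*d^2 - 938*d + 336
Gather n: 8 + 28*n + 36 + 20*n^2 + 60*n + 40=20*n^2 + 88*n + 84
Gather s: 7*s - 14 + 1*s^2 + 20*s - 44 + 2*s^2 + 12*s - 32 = 3*s^2 + 39*s - 90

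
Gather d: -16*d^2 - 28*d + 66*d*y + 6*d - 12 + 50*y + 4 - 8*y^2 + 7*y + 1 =-16*d^2 + d*(66*y - 22) - 8*y^2 + 57*y - 7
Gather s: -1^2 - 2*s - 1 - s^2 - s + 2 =-s^2 - 3*s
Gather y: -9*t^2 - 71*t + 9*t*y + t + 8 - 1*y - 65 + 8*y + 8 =-9*t^2 - 70*t + y*(9*t + 7) - 49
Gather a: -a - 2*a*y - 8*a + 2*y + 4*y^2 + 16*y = a*(-2*y - 9) + 4*y^2 + 18*y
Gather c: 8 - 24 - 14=-30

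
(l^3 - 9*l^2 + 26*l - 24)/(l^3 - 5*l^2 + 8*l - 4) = (l^2 - 7*l + 12)/(l^2 - 3*l + 2)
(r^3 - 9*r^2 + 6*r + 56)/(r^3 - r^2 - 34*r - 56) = (r - 4)/(r + 4)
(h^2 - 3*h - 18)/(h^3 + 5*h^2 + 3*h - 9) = (h - 6)/(h^2 + 2*h - 3)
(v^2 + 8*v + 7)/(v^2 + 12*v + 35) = (v + 1)/(v + 5)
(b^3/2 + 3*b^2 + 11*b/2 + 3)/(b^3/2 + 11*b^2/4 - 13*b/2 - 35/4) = 2*(b^2 + 5*b + 6)/(2*b^2 + 9*b - 35)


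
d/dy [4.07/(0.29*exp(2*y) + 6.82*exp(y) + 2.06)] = (-2.3606*exp(y) - 27.7574)*exp(y)/(0.29*exp(2*y) + 6.82*exp(y) + 2.06)^2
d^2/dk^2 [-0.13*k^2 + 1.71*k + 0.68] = -0.260000000000000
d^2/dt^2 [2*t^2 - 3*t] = 4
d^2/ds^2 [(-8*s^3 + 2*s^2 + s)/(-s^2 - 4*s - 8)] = 2*(71*s^3 + 816*s^2 + 1560*s - 96)/(s^6 + 12*s^5 + 72*s^4 + 256*s^3 + 576*s^2 + 768*s + 512)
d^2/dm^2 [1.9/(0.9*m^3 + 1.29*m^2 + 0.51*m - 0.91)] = (-(10.26*m + 4.902)*(0.9*m^3 + 1.29*m^2 + 0.51*m - 0.91) + 1.9*(2.7*m^2 + 2.58*m + 0.51)*(5.4*m^2 + 5.16*m + 1.02))/(0.9*m^3 + 1.29*m^2 + 0.51*m - 0.91)^3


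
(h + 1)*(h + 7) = h^2 + 8*h + 7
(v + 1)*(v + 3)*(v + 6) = v^3 + 10*v^2 + 27*v + 18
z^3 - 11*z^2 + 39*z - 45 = (z - 5)*(z - 3)^2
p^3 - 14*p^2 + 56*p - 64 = (p - 8)*(p - 4)*(p - 2)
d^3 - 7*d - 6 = (d - 3)*(d + 1)*(d + 2)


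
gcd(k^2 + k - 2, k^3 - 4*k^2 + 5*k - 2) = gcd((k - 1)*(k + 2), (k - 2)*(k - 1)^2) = k - 1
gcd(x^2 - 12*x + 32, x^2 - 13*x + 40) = x - 8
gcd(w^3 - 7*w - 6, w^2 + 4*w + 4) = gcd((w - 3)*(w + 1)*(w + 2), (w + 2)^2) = w + 2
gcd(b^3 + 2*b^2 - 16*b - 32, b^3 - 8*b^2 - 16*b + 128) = b^2 - 16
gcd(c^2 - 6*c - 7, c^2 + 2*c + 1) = c + 1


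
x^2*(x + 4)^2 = x^4 + 8*x^3 + 16*x^2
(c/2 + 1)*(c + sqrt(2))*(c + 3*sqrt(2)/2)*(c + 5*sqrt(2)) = c^4/2 + c^3 + 15*sqrt(2)*c^3/4 + 15*sqrt(2)*c^2/2 + 14*c^2 + 15*sqrt(2)*c/2 + 28*c + 15*sqrt(2)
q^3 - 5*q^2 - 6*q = q*(q - 6)*(q + 1)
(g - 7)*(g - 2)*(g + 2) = g^3 - 7*g^2 - 4*g + 28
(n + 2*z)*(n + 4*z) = n^2 + 6*n*z + 8*z^2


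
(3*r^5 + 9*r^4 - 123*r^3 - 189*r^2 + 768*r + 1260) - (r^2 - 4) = 3*r^5 + 9*r^4 - 123*r^3 - 190*r^2 + 768*r + 1264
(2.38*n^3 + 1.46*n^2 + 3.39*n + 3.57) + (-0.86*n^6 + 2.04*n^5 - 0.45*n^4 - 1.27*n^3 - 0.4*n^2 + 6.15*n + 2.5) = -0.86*n^6 + 2.04*n^5 - 0.45*n^4 + 1.11*n^3 + 1.06*n^2 + 9.54*n + 6.07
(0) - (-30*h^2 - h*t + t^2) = 30*h^2 + h*t - t^2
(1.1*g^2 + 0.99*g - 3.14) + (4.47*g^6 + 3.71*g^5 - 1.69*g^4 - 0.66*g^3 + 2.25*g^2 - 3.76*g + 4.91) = 4.47*g^6 + 3.71*g^5 - 1.69*g^4 - 0.66*g^3 + 3.35*g^2 - 2.77*g + 1.77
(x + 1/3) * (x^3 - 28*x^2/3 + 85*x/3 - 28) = x^4 - 9*x^3 + 227*x^2/9 - 167*x/9 - 28/3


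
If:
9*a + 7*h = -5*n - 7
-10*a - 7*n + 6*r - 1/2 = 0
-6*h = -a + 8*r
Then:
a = 212*r/127 - 279/127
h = -134*r/127 - 93/254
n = 779/254 - 194*r/127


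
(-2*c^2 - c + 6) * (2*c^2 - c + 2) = -4*c^4 + 9*c^2 - 8*c + 12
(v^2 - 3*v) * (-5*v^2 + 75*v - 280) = -5*v^4 + 90*v^3 - 505*v^2 + 840*v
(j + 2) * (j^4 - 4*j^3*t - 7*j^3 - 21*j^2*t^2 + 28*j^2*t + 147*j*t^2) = j^5 - 4*j^4*t - 5*j^4 - 21*j^3*t^2 + 20*j^3*t - 14*j^3 + 105*j^2*t^2 + 56*j^2*t + 294*j*t^2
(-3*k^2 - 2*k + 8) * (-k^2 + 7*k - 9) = 3*k^4 - 19*k^3 + 5*k^2 + 74*k - 72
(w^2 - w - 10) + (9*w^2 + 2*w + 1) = 10*w^2 + w - 9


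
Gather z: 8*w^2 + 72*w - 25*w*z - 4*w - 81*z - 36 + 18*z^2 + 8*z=8*w^2 + 68*w + 18*z^2 + z*(-25*w - 73) - 36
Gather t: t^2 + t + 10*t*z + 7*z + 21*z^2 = t^2 + t*(10*z + 1) + 21*z^2 + 7*z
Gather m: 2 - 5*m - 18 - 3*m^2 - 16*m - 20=-3*m^2 - 21*m - 36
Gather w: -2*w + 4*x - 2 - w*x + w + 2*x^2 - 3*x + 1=w*(-x - 1) + 2*x^2 + x - 1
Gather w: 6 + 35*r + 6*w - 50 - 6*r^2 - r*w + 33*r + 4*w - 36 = -6*r^2 + 68*r + w*(10 - r) - 80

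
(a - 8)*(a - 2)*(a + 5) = a^3 - 5*a^2 - 34*a + 80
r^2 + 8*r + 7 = (r + 1)*(r + 7)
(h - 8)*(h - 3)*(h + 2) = h^3 - 9*h^2 + 2*h + 48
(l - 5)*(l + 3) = l^2 - 2*l - 15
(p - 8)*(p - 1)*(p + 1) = p^3 - 8*p^2 - p + 8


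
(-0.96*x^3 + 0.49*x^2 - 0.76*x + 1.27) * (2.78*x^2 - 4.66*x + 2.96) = -2.6688*x^5 + 5.8358*x^4 - 7.2378*x^3 + 8.5226*x^2 - 8.1678*x + 3.7592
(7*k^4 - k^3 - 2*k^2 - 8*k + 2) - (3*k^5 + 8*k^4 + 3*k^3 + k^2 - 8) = -3*k^5 - k^4 - 4*k^3 - 3*k^2 - 8*k + 10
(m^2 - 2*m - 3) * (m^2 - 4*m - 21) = m^4 - 6*m^3 - 16*m^2 + 54*m + 63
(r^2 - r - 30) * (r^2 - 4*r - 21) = r^4 - 5*r^3 - 47*r^2 + 141*r + 630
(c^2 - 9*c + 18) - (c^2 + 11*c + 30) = -20*c - 12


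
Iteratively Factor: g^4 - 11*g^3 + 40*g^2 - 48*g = (g - 4)*(g^3 - 7*g^2 + 12*g) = (g - 4)*(g - 3)*(g^2 - 4*g) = g*(g - 4)*(g - 3)*(g - 4)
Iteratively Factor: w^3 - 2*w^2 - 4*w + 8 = (w - 2)*(w^2 - 4) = (w - 2)^2*(w + 2)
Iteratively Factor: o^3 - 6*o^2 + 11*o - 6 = (o - 2)*(o^2 - 4*o + 3) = (o - 2)*(o - 1)*(o - 3)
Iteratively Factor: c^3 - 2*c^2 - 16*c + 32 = (c + 4)*(c^2 - 6*c + 8) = (c - 4)*(c + 4)*(c - 2)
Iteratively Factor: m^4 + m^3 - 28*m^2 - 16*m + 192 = (m + 4)*(m^3 - 3*m^2 - 16*m + 48) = (m - 3)*(m + 4)*(m^2 - 16) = (m - 4)*(m - 3)*(m + 4)*(m + 4)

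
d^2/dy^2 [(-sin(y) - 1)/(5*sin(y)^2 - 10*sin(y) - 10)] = (sin(y)^5 + 6*sin(y)^4 + 4*sin(y)^3 + 2*sin(y)^2 - 4)/(5*(sin(y)^2 - 2*sin(y) - 2)^3)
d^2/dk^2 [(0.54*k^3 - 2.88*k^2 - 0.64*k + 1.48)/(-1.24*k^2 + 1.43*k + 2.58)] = (-2.66453525910038e-15*k^5 - 7.105427357601e-15*k^4 + 6.51813200000001*k^3 + 29.674632*k^2 + 6.464208*k + 18.095896)/(1.906624*k^6 - 6.596304*k^5 - 4.293996*k^4 + 24.524929*k^3 + 8.934282*k^2 - 28.555956*k - 17.173512)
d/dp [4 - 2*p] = -2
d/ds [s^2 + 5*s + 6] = 2*s + 5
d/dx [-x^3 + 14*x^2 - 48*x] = -3*x^2 + 28*x - 48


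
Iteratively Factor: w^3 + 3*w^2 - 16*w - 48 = (w + 4)*(w^2 - w - 12) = (w + 3)*(w + 4)*(w - 4)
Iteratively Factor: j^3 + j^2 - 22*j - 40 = (j + 2)*(j^2 - j - 20) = (j - 5)*(j + 2)*(j + 4)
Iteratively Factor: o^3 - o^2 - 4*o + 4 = (o + 2)*(o^2 - 3*o + 2) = (o - 1)*(o + 2)*(o - 2)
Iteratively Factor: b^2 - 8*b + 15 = (b - 5)*(b - 3)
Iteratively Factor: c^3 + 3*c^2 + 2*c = (c + 1)*(c^2 + 2*c) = c*(c + 1)*(c + 2)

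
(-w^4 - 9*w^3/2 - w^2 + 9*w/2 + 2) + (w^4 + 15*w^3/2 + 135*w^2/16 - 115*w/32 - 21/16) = 3*w^3 + 119*w^2/16 + 29*w/32 + 11/16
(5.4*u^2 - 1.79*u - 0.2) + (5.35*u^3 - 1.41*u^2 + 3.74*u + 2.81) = 5.35*u^3 + 3.99*u^2 + 1.95*u + 2.61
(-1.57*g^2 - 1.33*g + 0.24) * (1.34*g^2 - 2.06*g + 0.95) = -2.1038*g^4 + 1.452*g^3 + 1.5699*g^2 - 1.7579*g + 0.228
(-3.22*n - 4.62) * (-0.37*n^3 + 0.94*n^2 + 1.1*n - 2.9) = 1.1914*n^4 - 1.3174*n^3 - 7.8848*n^2 + 4.256*n + 13.398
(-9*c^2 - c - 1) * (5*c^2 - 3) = -45*c^4 - 5*c^3 + 22*c^2 + 3*c + 3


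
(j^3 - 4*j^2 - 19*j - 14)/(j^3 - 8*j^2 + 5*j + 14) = (j + 2)/(j - 2)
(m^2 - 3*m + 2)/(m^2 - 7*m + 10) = (m - 1)/(m - 5)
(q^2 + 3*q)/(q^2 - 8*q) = (q + 3)/(q - 8)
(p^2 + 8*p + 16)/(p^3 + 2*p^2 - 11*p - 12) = (p + 4)/(p^2 - 2*p - 3)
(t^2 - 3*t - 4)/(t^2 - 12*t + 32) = (t + 1)/(t - 8)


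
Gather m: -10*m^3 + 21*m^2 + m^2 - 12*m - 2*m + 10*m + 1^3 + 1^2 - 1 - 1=-10*m^3 + 22*m^2 - 4*m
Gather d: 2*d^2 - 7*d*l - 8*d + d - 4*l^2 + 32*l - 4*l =2*d^2 + d*(-7*l - 7) - 4*l^2 + 28*l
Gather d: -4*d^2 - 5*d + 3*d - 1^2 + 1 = -4*d^2 - 2*d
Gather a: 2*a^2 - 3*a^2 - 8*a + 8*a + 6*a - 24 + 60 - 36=-a^2 + 6*a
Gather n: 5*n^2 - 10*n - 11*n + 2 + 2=5*n^2 - 21*n + 4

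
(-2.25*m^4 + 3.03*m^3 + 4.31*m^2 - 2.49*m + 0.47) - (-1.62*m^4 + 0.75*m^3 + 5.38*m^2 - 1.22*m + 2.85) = -0.63*m^4 + 2.28*m^3 - 1.07*m^2 - 1.27*m - 2.38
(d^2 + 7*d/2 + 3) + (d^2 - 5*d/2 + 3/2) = 2*d^2 + d + 9/2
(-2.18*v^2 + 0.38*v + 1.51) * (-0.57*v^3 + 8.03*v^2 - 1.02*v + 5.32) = 1.2426*v^5 - 17.722*v^4 + 4.4143*v^3 + 0.140099999999997*v^2 + 0.4814*v + 8.0332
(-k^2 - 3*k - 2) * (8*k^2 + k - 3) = -8*k^4 - 25*k^3 - 16*k^2 + 7*k + 6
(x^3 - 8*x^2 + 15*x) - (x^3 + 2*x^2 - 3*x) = -10*x^2 + 18*x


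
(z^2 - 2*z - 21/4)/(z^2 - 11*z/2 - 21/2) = (z - 7/2)/(z - 7)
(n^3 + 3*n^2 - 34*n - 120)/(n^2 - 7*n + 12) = (n^3 + 3*n^2 - 34*n - 120)/(n^2 - 7*n + 12)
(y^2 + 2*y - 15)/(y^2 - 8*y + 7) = (y^2 + 2*y - 15)/(y^2 - 8*y + 7)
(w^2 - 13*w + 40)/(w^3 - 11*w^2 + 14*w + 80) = 1/(w + 2)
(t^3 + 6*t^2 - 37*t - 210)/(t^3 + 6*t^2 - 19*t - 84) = (t^2 - t - 30)/(t^2 - t - 12)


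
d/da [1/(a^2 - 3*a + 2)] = (3 - 2*a)/(a^2 - 3*a + 2)^2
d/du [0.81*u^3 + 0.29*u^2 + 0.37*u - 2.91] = 2.43*u^2 + 0.58*u + 0.37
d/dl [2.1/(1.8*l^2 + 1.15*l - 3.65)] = (-7.56*l - 2.415)/(1.8*l^2 + 1.15*l - 3.65)^2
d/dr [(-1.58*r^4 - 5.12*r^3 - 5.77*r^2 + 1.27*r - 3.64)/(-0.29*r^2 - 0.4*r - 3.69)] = (0.9164*r^5 + 3.3808*r^4 + 27.4168*r^3 + 59.3547*r^2 + 40.4714*r - 6.1423)/(0.0841*r^4 + 0.232*r^3 + 2.3002*r^2 + 2.952*r + 13.6161)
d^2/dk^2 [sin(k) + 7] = -sin(k)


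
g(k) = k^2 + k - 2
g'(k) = 2*k + 1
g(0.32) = -1.58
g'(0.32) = 1.64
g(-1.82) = -0.51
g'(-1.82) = -2.64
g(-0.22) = -2.17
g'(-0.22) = 0.56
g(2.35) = 5.87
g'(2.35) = 5.70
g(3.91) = 17.20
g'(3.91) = 8.82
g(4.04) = 18.36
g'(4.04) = 9.08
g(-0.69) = -2.21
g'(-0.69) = -0.38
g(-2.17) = 0.54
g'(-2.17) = -3.34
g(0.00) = -2.00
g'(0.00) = 1.00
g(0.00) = -2.00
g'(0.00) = 1.00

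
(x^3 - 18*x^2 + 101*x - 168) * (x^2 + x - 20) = x^5 - 17*x^4 + 63*x^3 + 293*x^2 - 2188*x + 3360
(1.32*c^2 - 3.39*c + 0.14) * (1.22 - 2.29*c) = -3.0228*c^3 + 9.3735*c^2 - 4.4564*c + 0.1708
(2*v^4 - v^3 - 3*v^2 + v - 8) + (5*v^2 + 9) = 2*v^4 - v^3 + 2*v^2 + v + 1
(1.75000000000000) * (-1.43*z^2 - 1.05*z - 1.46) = -2.5025*z^2 - 1.8375*z - 2.555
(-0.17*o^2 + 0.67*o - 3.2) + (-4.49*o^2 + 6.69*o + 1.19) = -4.66*o^2 + 7.36*o - 2.01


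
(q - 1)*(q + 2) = q^2 + q - 2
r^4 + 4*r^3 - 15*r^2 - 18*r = r*(r - 3)*(r + 1)*(r + 6)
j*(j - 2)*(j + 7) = j^3 + 5*j^2 - 14*j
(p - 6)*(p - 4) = p^2 - 10*p + 24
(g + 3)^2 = g^2 + 6*g + 9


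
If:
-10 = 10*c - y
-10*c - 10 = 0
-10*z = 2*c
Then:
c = -1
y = 0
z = 1/5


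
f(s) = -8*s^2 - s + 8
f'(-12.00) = 191.00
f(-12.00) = -1132.00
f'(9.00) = -145.00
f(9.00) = -649.00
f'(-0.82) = 12.12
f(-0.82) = 3.44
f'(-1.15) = 17.40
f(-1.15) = -1.43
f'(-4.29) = 67.64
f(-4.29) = -134.94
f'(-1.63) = 25.08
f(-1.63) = -11.63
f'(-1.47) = 22.52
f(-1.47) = -7.82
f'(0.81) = -13.96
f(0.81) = 1.94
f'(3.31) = -53.96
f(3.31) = -82.96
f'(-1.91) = 29.56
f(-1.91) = -19.27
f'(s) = -16*s - 1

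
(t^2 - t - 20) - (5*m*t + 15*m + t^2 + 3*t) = -5*m*t - 15*m - 4*t - 20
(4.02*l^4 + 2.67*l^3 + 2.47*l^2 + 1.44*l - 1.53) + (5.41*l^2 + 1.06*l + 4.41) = 4.02*l^4 + 2.67*l^3 + 7.88*l^2 + 2.5*l + 2.88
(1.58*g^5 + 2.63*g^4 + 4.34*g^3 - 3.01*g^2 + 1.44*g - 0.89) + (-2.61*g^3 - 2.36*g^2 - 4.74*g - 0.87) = 1.58*g^5 + 2.63*g^4 + 1.73*g^3 - 5.37*g^2 - 3.3*g - 1.76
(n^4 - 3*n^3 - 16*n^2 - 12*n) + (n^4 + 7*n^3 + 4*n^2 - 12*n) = 2*n^4 + 4*n^3 - 12*n^2 - 24*n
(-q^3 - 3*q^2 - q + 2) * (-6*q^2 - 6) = 6*q^5 + 18*q^4 + 12*q^3 + 6*q^2 + 6*q - 12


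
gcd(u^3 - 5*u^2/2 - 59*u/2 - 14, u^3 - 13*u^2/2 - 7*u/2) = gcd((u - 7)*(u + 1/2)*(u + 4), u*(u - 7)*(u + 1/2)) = u^2 - 13*u/2 - 7/2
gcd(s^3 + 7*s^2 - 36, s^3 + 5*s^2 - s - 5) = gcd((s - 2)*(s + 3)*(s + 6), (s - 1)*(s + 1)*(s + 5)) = 1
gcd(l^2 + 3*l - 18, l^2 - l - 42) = l + 6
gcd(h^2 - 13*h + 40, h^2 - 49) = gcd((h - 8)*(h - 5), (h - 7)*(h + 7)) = 1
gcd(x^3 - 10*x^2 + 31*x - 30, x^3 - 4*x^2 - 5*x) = x - 5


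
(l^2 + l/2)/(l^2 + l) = (l + 1/2)/(l + 1)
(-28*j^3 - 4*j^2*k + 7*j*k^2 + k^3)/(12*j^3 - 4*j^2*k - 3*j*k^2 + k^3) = (-7*j - k)/(3*j - k)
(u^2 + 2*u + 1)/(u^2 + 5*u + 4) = (u + 1)/(u + 4)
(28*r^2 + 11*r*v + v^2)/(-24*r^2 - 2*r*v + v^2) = (-7*r - v)/(6*r - v)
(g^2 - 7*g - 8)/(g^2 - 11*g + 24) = (g + 1)/(g - 3)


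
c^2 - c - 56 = (c - 8)*(c + 7)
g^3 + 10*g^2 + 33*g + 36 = (g + 3)^2*(g + 4)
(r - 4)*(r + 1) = r^2 - 3*r - 4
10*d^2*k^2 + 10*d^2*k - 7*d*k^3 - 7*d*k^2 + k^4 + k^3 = k*(-5*d + k)*(-2*d + k)*(k + 1)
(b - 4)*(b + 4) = b^2 - 16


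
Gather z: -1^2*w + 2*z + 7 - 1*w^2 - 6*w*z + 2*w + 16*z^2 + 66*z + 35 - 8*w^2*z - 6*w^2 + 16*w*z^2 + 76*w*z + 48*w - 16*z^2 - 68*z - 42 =-7*w^2 + 16*w*z^2 + 49*w + z*(-8*w^2 + 70*w)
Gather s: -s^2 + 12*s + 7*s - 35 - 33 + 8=-s^2 + 19*s - 60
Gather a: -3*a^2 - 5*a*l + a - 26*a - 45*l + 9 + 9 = -3*a^2 + a*(-5*l - 25) - 45*l + 18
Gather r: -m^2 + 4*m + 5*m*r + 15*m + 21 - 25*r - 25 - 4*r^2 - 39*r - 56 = -m^2 + 19*m - 4*r^2 + r*(5*m - 64) - 60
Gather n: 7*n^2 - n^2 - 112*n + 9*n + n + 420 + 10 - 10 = 6*n^2 - 102*n + 420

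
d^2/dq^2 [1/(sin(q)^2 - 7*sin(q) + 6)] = (-4*sin(q)^3 + 17*sin(q)^2 - 2*sin(q) - 86)/((sin(q) - 6)^3*(sin(q) - 1)^2)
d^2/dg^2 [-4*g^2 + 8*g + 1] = -8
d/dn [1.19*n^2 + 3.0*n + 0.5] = 2.38*n + 3.0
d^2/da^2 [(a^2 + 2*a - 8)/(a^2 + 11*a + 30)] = 2*(-9*a^3 - 114*a^2 - 444*a - 488)/(a^6 + 33*a^5 + 453*a^4 + 3311*a^3 + 13590*a^2 + 29700*a + 27000)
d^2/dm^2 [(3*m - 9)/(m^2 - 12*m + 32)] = 6*(3*(5 - m)*(m^2 - 12*m + 32) + 4*(m - 6)^2*(m - 3))/(m^2 - 12*m + 32)^3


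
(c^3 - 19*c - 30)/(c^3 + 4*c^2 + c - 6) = (c - 5)/(c - 1)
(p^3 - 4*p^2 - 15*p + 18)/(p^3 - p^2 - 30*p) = (p^2 + 2*p - 3)/(p*(p + 5))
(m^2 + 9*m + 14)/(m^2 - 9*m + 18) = (m^2 + 9*m + 14)/(m^2 - 9*m + 18)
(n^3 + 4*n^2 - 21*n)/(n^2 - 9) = n*(n + 7)/(n + 3)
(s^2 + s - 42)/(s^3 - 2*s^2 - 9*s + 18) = (s^2 + s - 42)/(s^3 - 2*s^2 - 9*s + 18)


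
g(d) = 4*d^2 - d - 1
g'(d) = 8*d - 1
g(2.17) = 15.67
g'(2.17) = 16.36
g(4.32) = 69.33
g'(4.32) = 33.56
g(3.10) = 34.34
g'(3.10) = 23.80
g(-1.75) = 13.00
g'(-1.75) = -15.00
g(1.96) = 12.41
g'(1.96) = 14.68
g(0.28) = -0.97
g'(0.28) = 1.24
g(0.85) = 1.04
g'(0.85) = 5.80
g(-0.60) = 1.04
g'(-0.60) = -5.80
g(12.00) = 563.00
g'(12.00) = 95.00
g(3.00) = 32.00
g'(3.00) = 23.00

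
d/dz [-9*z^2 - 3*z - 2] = -18*z - 3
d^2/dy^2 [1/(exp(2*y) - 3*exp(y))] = ((3 - 4*exp(y))*(exp(y) - 3) + 2*(2*exp(y) - 3)^2)*exp(-y)/(exp(y) - 3)^3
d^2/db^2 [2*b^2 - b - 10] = 4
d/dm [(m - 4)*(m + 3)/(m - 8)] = (m^2 - 16*m + 20)/(m^2 - 16*m + 64)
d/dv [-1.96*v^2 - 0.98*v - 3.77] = -3.92*v - 0.98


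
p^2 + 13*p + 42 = (p + 6)*(p + 7)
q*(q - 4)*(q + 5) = q^3 + q^2 - 20*q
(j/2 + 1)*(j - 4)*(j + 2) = j^3/2 - 6*j - 8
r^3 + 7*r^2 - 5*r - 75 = (r - 3)*(r + 5)^2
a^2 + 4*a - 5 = (a - 1)*(a + 5)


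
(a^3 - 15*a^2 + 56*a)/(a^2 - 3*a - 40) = a*(a - 7)/(a + 5)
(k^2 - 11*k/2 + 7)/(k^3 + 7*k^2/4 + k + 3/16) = 8*(2*k^2 - 11*k + 14)/(16*k^3 + 28*k^2 + 16*k + 3)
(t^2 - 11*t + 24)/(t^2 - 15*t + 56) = (t - 3)/(t - 7)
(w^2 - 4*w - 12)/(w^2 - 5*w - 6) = (w + 2)/(w + 1)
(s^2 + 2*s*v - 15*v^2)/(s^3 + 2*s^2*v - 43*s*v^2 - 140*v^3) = (s - 3*v)/(s^2 - 3*s*v - 28*v^2)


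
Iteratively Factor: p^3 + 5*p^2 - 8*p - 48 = (p + 4)*(p^2 + p - 12) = (p - 3)*(p + 4)*(p + 4)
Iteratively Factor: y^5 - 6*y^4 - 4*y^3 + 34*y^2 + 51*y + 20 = (y - 5)*(y^4 - y^3 - 9*y^2 - 11*y - 4) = (y - 5)*(y - 4)*(y^3 + 3*y^2 + 3*y + 1) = (y - 5)*(y - 4)*(y + 1)*(y^2 + 2*y + 1) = (y - 5)*(y - 4)*(y + 1)^2*(y + 1)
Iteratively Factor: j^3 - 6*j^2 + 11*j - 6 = (j - 3)*(j^2 - 3*j + 2) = (j - 3)*(j - 1)*(j - 2)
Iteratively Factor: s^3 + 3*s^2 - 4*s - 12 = (s + 3)*(s^2 - 4) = (s - 2)*(s + 3)*(s + 2)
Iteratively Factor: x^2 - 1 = (x + 1)*(x - 1)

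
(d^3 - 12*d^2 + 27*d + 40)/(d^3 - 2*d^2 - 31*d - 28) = (d^2 - 13*d + 40)/(d^2 - 3*d - 28)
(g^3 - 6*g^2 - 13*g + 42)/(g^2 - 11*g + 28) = (g^2 + g - 6)/(g - 4)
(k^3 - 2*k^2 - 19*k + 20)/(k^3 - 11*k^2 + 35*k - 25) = (k + 4)/(k - 5)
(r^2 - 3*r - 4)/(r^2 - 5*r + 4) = (r + 1)/(r - 1)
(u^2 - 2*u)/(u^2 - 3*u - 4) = u*(2 - u)/(-u^2 + 3*u + 4)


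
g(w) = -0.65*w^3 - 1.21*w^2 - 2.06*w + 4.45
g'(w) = -1.95*w^2 - 2.42*w - 2.06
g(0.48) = 3.11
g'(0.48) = -3.67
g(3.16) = -34.65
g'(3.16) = -29.18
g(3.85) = -58.51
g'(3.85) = -40.28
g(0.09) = 4.25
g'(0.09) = -2.29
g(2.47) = -17.82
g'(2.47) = -19.93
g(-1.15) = 6.21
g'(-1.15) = -1.86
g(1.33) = -1.96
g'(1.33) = -8.73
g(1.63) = -4.94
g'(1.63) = -11.19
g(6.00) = -191.87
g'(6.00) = -86.78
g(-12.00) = 978.13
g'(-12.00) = -253.82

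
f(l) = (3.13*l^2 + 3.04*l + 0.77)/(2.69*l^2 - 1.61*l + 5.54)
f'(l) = (1.61 - 5.38*l)*(3.13*l^2 + 3.04*l + 0.77)/(2.69*l^2 - 1.61*l + 5.54)^2 + (6.26*l + 3.04)/(2.69*l^2 - 1.61*l + 5.54) = (-13.2169*l^2 + 30.5378*l + 18.0813)/(7.2361*l^4 - 8.6618*l^3 + 32.3973*l^2 - 17.8388*l + 30.6916)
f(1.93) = 1.47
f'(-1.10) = -0.28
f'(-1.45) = -0.29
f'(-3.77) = -0.11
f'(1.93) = 0.18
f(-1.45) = 0.22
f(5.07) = 1.45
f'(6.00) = -0.03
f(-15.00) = 1.04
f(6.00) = 1.42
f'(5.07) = -0.04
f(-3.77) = 0.68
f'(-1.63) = -0.28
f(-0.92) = 0.07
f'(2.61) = 0.02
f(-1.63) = 0.27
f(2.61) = 1.53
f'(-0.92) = -0.25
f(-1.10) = 0.11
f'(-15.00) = -0.01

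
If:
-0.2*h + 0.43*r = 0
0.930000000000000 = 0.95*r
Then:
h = 2.10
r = 0.98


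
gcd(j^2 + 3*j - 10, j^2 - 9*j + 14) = j - 2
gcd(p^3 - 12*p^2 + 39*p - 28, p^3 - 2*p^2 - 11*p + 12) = p^2 - 5*p + 4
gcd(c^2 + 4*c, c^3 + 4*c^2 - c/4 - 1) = c + 4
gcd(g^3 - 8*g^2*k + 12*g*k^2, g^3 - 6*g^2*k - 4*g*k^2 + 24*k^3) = g^2 - 8*g*k + 12*k^2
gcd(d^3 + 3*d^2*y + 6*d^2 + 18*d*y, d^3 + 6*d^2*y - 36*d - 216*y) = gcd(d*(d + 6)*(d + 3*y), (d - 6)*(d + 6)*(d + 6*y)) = d + 6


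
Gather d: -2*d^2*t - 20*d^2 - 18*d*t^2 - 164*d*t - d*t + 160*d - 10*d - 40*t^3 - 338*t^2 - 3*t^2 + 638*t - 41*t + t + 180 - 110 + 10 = d^2*(-2*t - 20) + d*(-18*t^2 - 165*t + 150) - 40*t^3 - 341*t^2 + 598*t + 80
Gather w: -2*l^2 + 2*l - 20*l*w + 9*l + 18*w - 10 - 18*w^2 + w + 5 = -2*l^2 + 11*l - 18*w^2 + w*(19 - 20*l) - 5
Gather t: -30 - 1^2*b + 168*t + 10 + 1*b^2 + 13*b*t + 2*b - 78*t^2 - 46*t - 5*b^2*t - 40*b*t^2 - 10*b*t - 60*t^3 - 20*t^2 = b^2 + b - 60*t^3 + t^2*(-40*b - 98) + t*(-5*b^2 + 3*b + 122) - 20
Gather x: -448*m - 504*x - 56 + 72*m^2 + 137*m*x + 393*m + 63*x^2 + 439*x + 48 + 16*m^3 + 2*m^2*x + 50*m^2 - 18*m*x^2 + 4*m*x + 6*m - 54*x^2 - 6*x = 16*m^3 + 122*m^2 - 49*m + x^2*(9 - 18*m) + x*(2*m^2 + 141*m - 71) - 8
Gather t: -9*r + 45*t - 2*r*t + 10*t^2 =-9*r + 10*t^2 + t*(45 - 2*r)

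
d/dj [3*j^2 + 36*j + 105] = 6*j + 36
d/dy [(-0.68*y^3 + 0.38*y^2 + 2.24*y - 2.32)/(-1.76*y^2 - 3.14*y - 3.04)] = (1.1968*y^4 + 4.2704*y^3 + 8.9508*y^2 - 10.4768*y - 14.0944)/(3.0976*y^4 + 11.0528*y^3 + 20.5604*y^2 + 19.0912*y + 9.2416)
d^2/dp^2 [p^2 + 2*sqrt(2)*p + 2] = 2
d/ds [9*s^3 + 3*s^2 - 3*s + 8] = 27*s^2 + 6*s - 3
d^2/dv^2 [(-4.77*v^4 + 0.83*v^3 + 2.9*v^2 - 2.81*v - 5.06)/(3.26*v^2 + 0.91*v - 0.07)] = (-101.387304*v^6 - 84.904092*v^5 - 17.1691380000001*v^4 - 70.31835*v^3 - 319.280958*v^2 - 93.889026*v - 11.01933)/(34.645976*v^6 + 29.013348*v^5 + 5.867022*v^4 - 0.492401*v^3 - 0.125979*v^2 + 0.013377*v - 0.000343)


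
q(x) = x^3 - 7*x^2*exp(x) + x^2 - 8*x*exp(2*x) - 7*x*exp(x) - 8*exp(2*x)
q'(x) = -7*x^2*exp(x) + 3*x^2 - 16*x*exp(2*x) - 21*x*exp(x) + 2*x - 24*exp(2*x) - 7*exp(x)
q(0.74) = -79.09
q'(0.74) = -209.60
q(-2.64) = -13.53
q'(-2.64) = 15.70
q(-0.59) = 0.07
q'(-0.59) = -2.97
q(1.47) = -478.98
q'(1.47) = -1119.95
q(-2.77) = -15.68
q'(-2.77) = 17.40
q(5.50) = -3174492.90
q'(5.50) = -6787590.40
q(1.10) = -197.66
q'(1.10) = -485.48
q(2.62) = -6350.96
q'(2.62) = -13923.20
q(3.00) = -14560.91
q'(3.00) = -31685.25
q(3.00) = -14560.91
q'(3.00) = -31685.25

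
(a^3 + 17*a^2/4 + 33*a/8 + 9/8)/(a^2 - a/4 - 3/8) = (4*a^2 + 15*a + 9)/(4*a - 3)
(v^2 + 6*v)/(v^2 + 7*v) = (v + 6)/(v + 7)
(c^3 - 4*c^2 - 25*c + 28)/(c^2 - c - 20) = (c^2 - 8*c + 7)/(c - 5)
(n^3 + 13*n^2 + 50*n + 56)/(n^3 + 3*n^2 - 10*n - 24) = (n + 7)/(n - 3)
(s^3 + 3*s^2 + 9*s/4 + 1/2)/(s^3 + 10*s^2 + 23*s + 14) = (s^2 + s + 1/4)/(s^2 + 8*s + 7)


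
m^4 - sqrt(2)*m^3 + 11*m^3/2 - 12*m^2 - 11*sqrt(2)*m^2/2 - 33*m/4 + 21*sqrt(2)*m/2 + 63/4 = (m - 3/2)*(m + 7)*(m - 3*sqrt(2)/2)*(m + sqrt(2)/2)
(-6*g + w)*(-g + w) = 6*g^2 - 7*g*w + w^2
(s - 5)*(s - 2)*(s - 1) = s^3 - 8*s^2 + 17*s - 10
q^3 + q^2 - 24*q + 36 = (q - 3)*(q - 2)*(q + 6)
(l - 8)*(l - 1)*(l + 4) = l^3 - 5*l^2 - 28*l + 32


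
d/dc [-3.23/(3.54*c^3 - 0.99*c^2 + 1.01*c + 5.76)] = (34.3026*c^2 - 6.3954*c + 3.2623)/(3.54*c^3 - 0.99*c^2 + 1.01*c + 5.76)^2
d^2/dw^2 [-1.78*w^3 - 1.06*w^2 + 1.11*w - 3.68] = -10.68*w - 2.12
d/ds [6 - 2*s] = -2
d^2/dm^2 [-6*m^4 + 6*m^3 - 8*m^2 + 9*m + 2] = -72*m^2 + 36*m - 16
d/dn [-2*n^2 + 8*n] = 8 - 4*n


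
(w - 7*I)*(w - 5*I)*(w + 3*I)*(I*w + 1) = I*w^4 + 10*w^3 - 8*I*w^2 + 106*w - 105*I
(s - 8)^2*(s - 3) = s^3 - 19*s^2 + 112*s - 192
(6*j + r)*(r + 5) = 6*j*r + 30*j + r^2 + 5*r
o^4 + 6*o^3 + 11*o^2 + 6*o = o*(o + 1)*(o + 2)*(o + 3)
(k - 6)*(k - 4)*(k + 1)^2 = k^4 - 8*k^3 + 5*k^2 + 38*k + 24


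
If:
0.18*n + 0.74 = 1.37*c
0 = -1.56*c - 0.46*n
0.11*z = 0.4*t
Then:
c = 0.37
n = -1.27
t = 0.275*z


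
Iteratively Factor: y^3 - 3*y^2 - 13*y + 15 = (y - 1)*(y^2 - 2*y - 15) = (y - 1)*(y + 3)*(y - 5)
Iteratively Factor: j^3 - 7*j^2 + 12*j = (j - 3)*(j^2 - 4*j) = j*(j - 3)*(j - 4)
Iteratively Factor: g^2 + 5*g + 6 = (g + 2)*(g + 3)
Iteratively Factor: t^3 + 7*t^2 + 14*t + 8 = (t + 4)*(t^2 + 3*t + 2) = (t + 2)*(t + 4)*(t + 1)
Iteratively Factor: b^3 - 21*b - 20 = (b + 1)*(b^2 - b - 20) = (b - 5)*(b + 1)*(b + 4)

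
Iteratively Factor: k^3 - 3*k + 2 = (k + 2)*(k^2 - 2*k + 1) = (k - 1)*(k + 2)*(k - 1)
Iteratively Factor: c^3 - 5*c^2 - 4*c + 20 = (c - 2)*(c^2 - 3*c - 10) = (c - 5)*(c - 2)*(c + 2)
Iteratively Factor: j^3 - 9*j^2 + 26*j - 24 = (j - 4)*(j^2 - 5*j + 6) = (j - 4)*(j - 2)*(j - 3)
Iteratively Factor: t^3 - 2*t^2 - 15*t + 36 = (t + 4)*(t^2 - 6*t + 9) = (t - 3)*(t + 4)*(t - 3)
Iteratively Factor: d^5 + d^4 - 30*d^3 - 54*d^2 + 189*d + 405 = (d + 3)*(d^4 - 2*d^3 - 24*d^2 + 18*d + 135) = (d - 3)*(d + 3)*(d^3 + d^2 - 21*d - 45) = (d - 3)*(d + 3)^2*(d^2 - 2*d - 15) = (d - 3)*(d + 3)^3*(d - 5)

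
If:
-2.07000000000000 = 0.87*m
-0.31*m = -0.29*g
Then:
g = -2.54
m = -2.38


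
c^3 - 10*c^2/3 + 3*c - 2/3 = (c - 2)*(c - 1)*(c - 1/3)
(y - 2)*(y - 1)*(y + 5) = y^3 + 2*y^2 - 13*y + 10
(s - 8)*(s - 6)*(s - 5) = s^3 - 19*s^2 + 118*s - 240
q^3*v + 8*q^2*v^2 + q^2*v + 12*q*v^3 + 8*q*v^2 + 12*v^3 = (q + 2*v)*(q + 6*v)*(q*v + v)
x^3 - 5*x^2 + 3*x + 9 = (x - 3)^2*(x + 1)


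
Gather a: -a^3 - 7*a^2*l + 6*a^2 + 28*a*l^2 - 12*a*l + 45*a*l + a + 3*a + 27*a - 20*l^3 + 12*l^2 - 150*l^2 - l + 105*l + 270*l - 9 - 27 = -a^3 + a^2*(6 - 7*l) + a*(28*l^2 + 33*l + 31) - 20*l^3 - 138*l^2 + 374*l - 36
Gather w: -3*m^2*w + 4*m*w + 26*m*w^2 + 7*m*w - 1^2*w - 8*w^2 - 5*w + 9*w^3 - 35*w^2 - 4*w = 9*w^3 + w^2*(26*m - 43) + w*(-3*m^2 + 11*m - 10)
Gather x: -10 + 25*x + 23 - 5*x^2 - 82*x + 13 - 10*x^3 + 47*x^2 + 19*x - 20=-10*x^3 + 42*x^2 - 38*x + 6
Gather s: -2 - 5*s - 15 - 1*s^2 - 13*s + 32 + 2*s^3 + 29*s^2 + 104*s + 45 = 2*s^3 + 28*s^2 + 86*s + 60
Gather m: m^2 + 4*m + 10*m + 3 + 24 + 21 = m^2 + 14*m + 48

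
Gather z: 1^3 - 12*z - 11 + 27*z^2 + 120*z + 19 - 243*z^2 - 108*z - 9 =-216*z^2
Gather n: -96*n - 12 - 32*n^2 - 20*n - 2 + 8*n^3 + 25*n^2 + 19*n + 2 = 8*n^3 - 7*n^2 - 97*n - 12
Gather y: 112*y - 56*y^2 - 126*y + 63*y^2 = 7*y^2 - 14*y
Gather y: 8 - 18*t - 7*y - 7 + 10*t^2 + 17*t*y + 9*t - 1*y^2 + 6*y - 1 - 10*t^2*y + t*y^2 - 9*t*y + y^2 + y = 10*t^2 + t*y^2 - 9*t + y*(-10*t^2 + 8*t)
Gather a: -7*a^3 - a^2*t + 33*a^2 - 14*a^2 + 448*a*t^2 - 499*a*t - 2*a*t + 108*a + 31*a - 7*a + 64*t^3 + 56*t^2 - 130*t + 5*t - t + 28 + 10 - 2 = -7*a^3 + a^2*(19 - t) + a*(448*t^2 - 501*t + 132) + 64*t^3 + 56*t^2 - 126*t + 36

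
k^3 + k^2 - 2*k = k*(k - 1)*(k + 2)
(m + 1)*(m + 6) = m^2 + 7*m + 6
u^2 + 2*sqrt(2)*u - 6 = (u - sqrt(2))*(u + 3*sqrt(2))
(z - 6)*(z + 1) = z^2 - 5*z - 6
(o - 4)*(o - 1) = o^2 - 5*o + 4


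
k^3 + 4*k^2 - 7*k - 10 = (k - 2)*(k + 1)*(k + 5)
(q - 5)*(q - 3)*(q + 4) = q^3 - 4*q^2 - 17*q + 60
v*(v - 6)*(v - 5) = v^3 - 11*v^2 + 30*v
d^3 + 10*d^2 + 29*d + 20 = (d + 1)*(d + 4)*(d + 5)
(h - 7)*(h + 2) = h^2 - 5*h - 14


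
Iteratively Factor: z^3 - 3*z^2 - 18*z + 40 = (z - 2)*(z^2 - z - 20) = (z - 5)*(z - 2)*(z + 4)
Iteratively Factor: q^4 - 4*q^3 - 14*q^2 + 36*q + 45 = (q + 3)*(q^3 - 7*q^2 + 7*q + 15) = (q + 1)*(q + 3)*(q^2 - 8*q + 15) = (q - 3)*(q + 1)*(q + 3)*(q - 5)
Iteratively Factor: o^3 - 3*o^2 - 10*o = (o)*(o^2 - 3*o - 10) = o*(o + 2)*(o - 5)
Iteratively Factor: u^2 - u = (u - 1)*(u)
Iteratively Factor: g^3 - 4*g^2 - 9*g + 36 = (g + 3)*(g^2 - 7*g + 12) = (g - 4)*(g + 3)*(g - 3)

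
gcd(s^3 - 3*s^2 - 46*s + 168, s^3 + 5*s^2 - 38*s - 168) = s^2 + s - 42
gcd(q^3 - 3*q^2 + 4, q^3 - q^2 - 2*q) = q^2 - q - 2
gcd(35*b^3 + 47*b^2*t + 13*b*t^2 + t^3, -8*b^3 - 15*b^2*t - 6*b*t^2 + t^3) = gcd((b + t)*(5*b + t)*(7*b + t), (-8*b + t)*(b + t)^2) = b + t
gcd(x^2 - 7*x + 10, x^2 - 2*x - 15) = x - 5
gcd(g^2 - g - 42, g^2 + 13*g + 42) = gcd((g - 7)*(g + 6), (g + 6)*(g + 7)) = g + 6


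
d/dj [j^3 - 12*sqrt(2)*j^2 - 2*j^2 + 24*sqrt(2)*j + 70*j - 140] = 3*j^2 - 24*sqrt(2)*j - 4*j + 24*sqrt(2) + 70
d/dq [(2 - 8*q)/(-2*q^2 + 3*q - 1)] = 2*(-8*q^2 + 4*q + 1)/(4*q^4 - 12*q^3 + 13*q^2 - 6*q + 1)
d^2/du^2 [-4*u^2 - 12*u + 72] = -8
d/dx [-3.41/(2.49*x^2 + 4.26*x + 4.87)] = (16.9818*x + 14.5266)/(2.49*x^2 + 4.26*x + 4.87)^2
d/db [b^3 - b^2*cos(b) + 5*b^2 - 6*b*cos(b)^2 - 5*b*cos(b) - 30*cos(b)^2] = b^2*sin(b) + 3*b^2 + 5*b*sin(b) + 6*b*sin(2*b) - 2*b*cos(b) + 10*b + 30*sin(2*b) - 6*cos(b)^2 - 5*cos(b)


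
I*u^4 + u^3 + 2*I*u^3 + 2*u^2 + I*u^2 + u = u*(u + 1)*(u - I)*(I*u + I)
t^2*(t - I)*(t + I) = t^4 + t^2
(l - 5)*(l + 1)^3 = l^4 - 2*l^3 - 12*l^2 - 14*l - 5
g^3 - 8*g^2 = g^2*(g - 8)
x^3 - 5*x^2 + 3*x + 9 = (x - 3)^2*(x + 1)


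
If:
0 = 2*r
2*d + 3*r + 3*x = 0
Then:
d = -3*x/2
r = 0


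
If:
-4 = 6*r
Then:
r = -2/3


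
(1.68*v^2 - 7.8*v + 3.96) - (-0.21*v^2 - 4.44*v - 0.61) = 1.89*v^2 - 3.36*v + 4.57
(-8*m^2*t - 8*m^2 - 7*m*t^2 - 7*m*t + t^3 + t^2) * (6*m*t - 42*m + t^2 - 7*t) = -48*m^3*t^2 + 288*m^3*t + 336*m^3 - 50*m^2*t^3 + 300*m^2*t^2 + 350*m^2*t - m*t^4 + 6*m*t^3 + 7*m*t^2 + t^5 - 6*t^4 - 7*t^3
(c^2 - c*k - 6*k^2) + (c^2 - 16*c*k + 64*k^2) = 2*c^2 - 17*c*k + 58*k^2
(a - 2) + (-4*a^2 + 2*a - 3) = -4*a^2 + 3*a - 5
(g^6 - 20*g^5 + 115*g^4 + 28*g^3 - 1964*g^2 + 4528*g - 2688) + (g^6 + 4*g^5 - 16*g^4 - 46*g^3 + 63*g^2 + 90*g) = 2*g^6 - 16*g^5 + 99*g^4 - 18*g^3 - 1901*g^2 + 4618*g - 2688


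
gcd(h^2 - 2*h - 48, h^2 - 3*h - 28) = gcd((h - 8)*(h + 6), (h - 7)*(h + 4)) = 1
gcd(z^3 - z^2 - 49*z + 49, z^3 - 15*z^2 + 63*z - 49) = z^2 - 8*z + 7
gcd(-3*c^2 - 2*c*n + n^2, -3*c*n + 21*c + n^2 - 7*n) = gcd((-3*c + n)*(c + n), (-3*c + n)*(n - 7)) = 3*c - n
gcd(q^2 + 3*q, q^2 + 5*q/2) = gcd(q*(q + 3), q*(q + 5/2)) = q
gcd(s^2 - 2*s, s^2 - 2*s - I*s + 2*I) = s - 2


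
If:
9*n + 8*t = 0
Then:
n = -8*t/9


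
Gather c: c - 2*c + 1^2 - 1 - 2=-c - 2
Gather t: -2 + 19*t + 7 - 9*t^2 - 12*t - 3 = -9*t^2 + 7*t + 2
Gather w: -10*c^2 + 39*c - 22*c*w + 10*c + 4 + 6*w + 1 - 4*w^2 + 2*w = -10*c^2 + 49*c - 4*w^2 + w*(8 - 22*c) + 5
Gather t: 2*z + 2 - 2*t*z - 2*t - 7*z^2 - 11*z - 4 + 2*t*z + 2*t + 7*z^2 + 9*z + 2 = 0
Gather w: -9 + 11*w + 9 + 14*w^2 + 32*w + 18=14*w^2 + 43*w + 18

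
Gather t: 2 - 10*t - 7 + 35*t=25*t - 5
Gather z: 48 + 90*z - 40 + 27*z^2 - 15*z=27*z^2 + 75*z + 8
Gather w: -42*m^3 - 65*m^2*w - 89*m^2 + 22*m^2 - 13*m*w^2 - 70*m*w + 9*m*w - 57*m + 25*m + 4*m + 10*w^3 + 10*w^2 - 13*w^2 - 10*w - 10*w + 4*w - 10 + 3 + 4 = -42*m^3 - 67*m^2 - 28*m + 10*w^3 + w^2*(-13*m - 3) + w*(-65*m^2 - 61*m - 16) - 3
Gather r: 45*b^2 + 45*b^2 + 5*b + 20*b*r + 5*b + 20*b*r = 90*b^2 + 40*b*r + 10*b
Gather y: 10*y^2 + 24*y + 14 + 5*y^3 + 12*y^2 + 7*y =5*y^3 + 22*y^2 + 31*y + 14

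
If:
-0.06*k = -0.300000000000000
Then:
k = 5.00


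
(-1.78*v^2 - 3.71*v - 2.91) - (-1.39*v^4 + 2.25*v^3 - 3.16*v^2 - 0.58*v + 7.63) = 1.39*v^4 - 2.25*v^3 + 1.38*v^2 - 3.13*v - 10.54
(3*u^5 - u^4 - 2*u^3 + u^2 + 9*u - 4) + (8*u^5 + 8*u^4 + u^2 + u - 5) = 11*u^5 + 7*u^4 - 2*u^3 + 2*u^2 + 10*u - 9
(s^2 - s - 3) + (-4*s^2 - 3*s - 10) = -3*s^2 - 4*s - 13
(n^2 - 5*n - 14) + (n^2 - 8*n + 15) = 2*n^2 - 13*n + 1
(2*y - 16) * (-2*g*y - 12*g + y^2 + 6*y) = -4*g*y^2 + 8*g*y + 192*g + 2*y^3 - 4*y^2 - 96*y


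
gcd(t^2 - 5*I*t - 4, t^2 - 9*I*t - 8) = t - I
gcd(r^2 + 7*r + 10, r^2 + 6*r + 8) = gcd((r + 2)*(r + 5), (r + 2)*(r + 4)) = r + 2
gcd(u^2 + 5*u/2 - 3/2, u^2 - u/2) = u - 1/2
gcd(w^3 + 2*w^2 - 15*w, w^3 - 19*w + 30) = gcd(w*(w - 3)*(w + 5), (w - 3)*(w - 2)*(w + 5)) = w^2 + 2*w - 15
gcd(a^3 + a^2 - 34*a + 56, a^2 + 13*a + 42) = a + 7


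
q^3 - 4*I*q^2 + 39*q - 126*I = (q - 7*I)*(q - 3*I)*(q + 6*I)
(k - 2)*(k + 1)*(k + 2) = k^3 + k^2 - 4*k - 4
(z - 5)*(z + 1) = z^2 - 4*z - 5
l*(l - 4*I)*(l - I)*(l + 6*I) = l^4 + I*l^3 + 26*l^2 - 24*I*l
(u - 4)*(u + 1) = u^2 - 3*u - 4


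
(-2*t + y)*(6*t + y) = -12*t^2 + 4*t*y + y^2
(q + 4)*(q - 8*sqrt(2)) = q^2 - 8*sqrt(2)*q + 4*q - 32*sqrt(2)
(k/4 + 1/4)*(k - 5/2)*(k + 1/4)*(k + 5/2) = k^4/4 + 5*k^3/16 - 3*k^2/2 - 125*k/64 - 25/64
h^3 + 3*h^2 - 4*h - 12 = (h - 2)*(h + 2)*(h + 3)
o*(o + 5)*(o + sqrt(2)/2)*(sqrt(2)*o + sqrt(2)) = sqrt(2)*o^4 + o^3 + 6*sqrt(2)*o^3 + 6*o^2 + 5*sqrt(2)*o^2 + 5*o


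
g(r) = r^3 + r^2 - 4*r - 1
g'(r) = 3*r^2 + 2*r - 4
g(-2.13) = 2.39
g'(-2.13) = 5.35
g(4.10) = 68.33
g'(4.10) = 54.63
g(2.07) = 3.87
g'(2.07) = 12.99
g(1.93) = 2.19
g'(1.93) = 11.03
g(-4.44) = -51.05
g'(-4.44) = 46.26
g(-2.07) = 2.70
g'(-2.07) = 4.71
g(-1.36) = 3.77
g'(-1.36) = -1.17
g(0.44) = -2.48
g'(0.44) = -2.54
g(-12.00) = -1537.00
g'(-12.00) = 404.00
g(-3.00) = -7.00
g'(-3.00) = 17.00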